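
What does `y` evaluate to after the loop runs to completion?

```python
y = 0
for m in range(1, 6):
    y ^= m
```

Let's trace through this code step by step.

Initialize: y = 0
Entering loop: for m in range(1, 6):
After iteration 1: m = 1, y = 1
After iteration 2: m = 2, y = 3
After iteration 3: m = 3, y = 0
After iteration 4: m = 4, y = 4
After iteration 5: m = 5, y = 1
Loop ends.

Final answer: 1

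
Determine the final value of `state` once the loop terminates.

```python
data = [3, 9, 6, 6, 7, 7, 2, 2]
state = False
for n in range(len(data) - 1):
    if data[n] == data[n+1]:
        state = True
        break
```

Let's trace through this code step by step.

Initialize: data = [3, 9, 6, 6, 7, 7, 2, 2]
Initialize: state = False
Entering loop: for n in range(len(data) - 1):
After iteration 1: n = 0, state = False
After iteration 2: n = 1, state = False
After iteration 3: n = 2, state = True
Loop ends.

Final answer: True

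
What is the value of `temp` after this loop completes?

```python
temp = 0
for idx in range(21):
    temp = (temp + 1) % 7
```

Let's trace through this code step by step.

Initialize: temp = 0
Entering loop: for idx in range(21):
After iteration 1: idx = 0, temp = 1
After iteration 2: idx = 1, temp = 2
After iteration 3: idx = 2, temp = 3
After iteration 4: idx = 3, temp = 4
After iteration 5: idx = 4, temp = 5
After iteration 6: idx = 5, temp = 6
After iteration 7: idx = 6, temp = 0
After iteration 8: idx = 7, temp = 1
After iteration 9: idx = 8, temp = 2
After iteration 10: idx = 9, temp = 3
After iteration 11: idx = 10, temp = 4
After iteration 12: idx = 11, temp = 5
After iteration 13: idx = 12, temp = 6
After iteration 14: idx = 13, temp = 0
After iteration 15: idx = 14, temp = 1
After iteration 16: idx = 15, temp = 2
After iteration 17: idx = 16, temp = 3
After iteration 18: idx = 17, temp = 4
After iteration 19: idx = 18, temp = 5
After iteration 20: idx = 19, temp = 6
After iteration 21: idx = 20, temp = 0
Loop ends.

Final answer: 0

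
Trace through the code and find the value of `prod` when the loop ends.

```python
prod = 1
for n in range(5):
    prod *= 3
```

Let's trace through this code step by step.

Initialize: prod = 1
Entering loop: for n in range(5):
After iteration 1: n = 0, prod = 3
After iteration 2: n = 1, prod = 9
After iteration 3: n = 2, prod = 27
After iteration 4: n = 3, prod = 81
After iteration 5: n = 4, prod = 243
Loop ends.

Final answer: 243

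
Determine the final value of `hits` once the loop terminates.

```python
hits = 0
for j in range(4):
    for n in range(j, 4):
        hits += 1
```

Let's trace through this code step by step.

Initialize: hits = 0
Entering loop: for j in range(4):
After iteration 1: j = 0, hits = 4
After iteration 2: j = 1, hits = 7
After iteration 3: j = 2, hits = 9
After iteration 4: j = 3, hits = 10
Loop ends.

Final answer: 10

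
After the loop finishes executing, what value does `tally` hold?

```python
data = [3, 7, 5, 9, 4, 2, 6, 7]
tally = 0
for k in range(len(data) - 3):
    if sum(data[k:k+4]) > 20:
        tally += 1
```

Let's trace through this code step by step.

Initialize: data = [3, 7, 5, 9, 4, 2, 6, 7]
Initialize: tally = 0
Entering loop: for k in range(len(data) - 3):
After iteration 1: k = 0, tally = 1
After iteration 2: k = 1, tally = 2
After iteration 3: k = 2, tally = 2
After iteration 4: k = 3, tally = 3
After iteration 5: k = 4, tally = 3
Loop ends.

Final answer: 3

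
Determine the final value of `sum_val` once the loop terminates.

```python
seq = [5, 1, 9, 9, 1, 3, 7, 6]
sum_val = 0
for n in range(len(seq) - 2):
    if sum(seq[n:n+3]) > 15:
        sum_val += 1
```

Let's trace through this code step by step.

Initialize: seq = [5, 1, 9, 9, 1, 3, 7, 6]
Initialize: sum_val = 0
Entering loop: for n in range(len(seq) - 2):
After iteration 1: n = 0, sum_val = 0
After iteration 2: n = 1, sum_val = 1
After iteration 3: n = 2, sum_val = 2
After iteration 4: n = 3, sum_val = 2
After iteration 5: n = 4, sum_val = 2
After iteration 6: n = 5, sum_val = 3
Loop ends.

Final answer: 3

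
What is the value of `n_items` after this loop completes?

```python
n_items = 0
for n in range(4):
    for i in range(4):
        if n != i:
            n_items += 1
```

Let's trace through this code step by step.

Initialize: n_items = 0
Entering loop: for n in range(4):
After iteration 1: n = 0, n_items = 3
After iteration 2: n = 1, n_items = 6
After iteration 3: n = 2, n_items = 9
After iteration 4: n = 3, n_items = 12
Loop ends.

Final answer: 12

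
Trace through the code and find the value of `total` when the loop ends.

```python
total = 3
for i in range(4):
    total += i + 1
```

Let's trace through this code step by step.

Initialize: total = 3
Entering loop: for i in range(4):
After iteration 1: i = 0, total = 4
After iteration 2: i = 1, total = 6
After iteration 3: i = 2, total = 9
After iteration 4: i = 3, total = 13
Loop ends.

Final answer: 13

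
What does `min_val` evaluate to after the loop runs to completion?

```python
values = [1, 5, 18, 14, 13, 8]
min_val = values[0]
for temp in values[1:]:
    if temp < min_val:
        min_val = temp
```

Let's trace through this code step by step.

Initialize: values = [1, 5, 18, 14, 13, 8]
Initialize: min_val = 1
Entering loop: for temp in values[1:]:
After iteration 1: temp = 5, min_val = 1
After iteration 2: temp = 18, min_val = 1
After iteration 3: temp = 14, min_val = 1
After iteration 4: temp = 13, min_val = 1
After iteration 5: temp = 8, min_val = 1
Loop ends.

Final answer: 1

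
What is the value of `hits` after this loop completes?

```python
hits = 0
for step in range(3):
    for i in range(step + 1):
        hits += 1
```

Let's trace through this code step by step.

Initialize: hits = 0
Entering loop: for step in range(3):
After iteration 1: step = 0, hits = 1, i = 0
After iteration 2: step = 1, hits = 3, i = 1
After iteration 3: step = 2, hits = 6, i = 2
Loop ends.

Final answer: 6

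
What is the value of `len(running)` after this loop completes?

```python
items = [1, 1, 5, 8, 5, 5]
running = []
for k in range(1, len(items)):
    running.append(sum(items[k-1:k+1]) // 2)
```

Let's trace through this code step by step.

Initialize: items = [1, 1, 5, 8, 5, 5]
Initialize: running = []
Entering loop: for k in range(1, len(items)):
After iteration 1: k = 1, running = [1]
After iteration 2: k = 2, running = [1, 3]
After iteration 3: k = 3, running = [1, 3, 6]
After iteration 4: k = 4, running = [1, 3, 6, 6]
After iteration 5: k = 5, running = [1, 3, 6, 6, 5]
Loop ends.
len(running) = 5

Final answer: 5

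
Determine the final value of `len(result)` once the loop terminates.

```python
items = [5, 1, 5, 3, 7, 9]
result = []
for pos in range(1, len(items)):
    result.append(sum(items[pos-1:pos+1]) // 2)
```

Let's trace through this code step by step.

Initialize: items = [5, 1, 5, 3, 7, 9]
Initialize: result = []
Entering loop: for pos in range(1, len(items)):
After iteration 1: pos = 1, result = [3]
After iteration 2: pos = 2, result = [3, 3]
After iteration 3: pos = 3, result = [3, 3, 4]
After iteration 4: pos = 4, result = [3, 3, 4, 5]
After iteration 5: pos = 5, result = [3, 3, 4, 5, 8]
Loop ends.
len(result) = 5

Final answer: 5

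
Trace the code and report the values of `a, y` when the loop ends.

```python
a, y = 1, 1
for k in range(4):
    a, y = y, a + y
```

Let's trace through this code step by step.

Initialize: a = 1
Initialize: y = 1
Entering loop: for k in range(4):
After iteration 1: k = 0, a = 1, y = 2
After iteration 2: k = 1, a = 2, y = 3
After iteration 3: k = 2, a = 3, y = 5
After iteration 4: k = 3, a = 5, y = 8
Loop ends.

Final answer: 5, 8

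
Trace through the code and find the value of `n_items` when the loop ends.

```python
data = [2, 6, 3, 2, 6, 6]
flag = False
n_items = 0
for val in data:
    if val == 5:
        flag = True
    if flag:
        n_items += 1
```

Let's trace through this code step by step.

Initialize: data = [2, 6, 3, 2, 6, 6]
Initialize: flag = False
Initialize: n_items = 0
Entering loop: for val in data:
After iteration 1: val = 2, n_items = 0
After iteration 2: val = 6, n_items = 0
After iteration 3: val = 3, n_items = 0
After iteration 4: val = 2, n_items = 0
After iteration 5: val = 6, n_items = 0
After iteration 6: val = 6, n_items = 0
Loop ends.

Final answer: 0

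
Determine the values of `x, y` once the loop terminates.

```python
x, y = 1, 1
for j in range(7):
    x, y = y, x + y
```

Let's trace through this code step by step.

Initialize: x = 1
Initialize: y = 1
Entering loop: for j in range(7):
After iteration 1: j = 0, x = 1, y = 2
After iteration 2: j = 1, x = 2, y = 3
After iteration 3: j = 2, x = 3, y = 5
After iteration 4: j = 3, x = 5, y = 8
After iteration 5: j = 4, x = 8, y = 13
After iteration 6: j = 5, x = 13, y = 21
After iteration 7: j = 6, x = 21, y = 34
Loop ends.

Final answer: 21, 34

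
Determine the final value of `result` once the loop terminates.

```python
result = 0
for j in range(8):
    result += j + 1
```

Let's trace through this code step by step.

Initialize: result = 0
Entering loop: for j in range(8):
After iteration 1: j = 0, result = 1
After iteration 2: j = 1, result = 3
After iteration 3: j = 2, result = 6
After iteration 4: j = 3, result = 10
After iteration 5: j = 4, result = 15
After iteration 6: j = 5, result = 21
After iteration 7: j = 6, result = 28
After iteration 8: j = 7, result = 36
Loop ends.

Final answer: 36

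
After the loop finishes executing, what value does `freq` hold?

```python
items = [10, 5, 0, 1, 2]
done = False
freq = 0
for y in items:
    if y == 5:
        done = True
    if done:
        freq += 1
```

Let's trace through this code step by step.

Initialize: items = [10, 5, 0, 1, 2]
Initialize: done = False
Initialize: freq = 0
Entering loop: for y in items:
After iteration 1: y = 10, done = False, freq = 0
After iteration 2: y = 5, done = True, freq = 1
After iteration 3: y = 0, done = True, freq = 2
After iteration 4: y = 1, done = True, freq = 3
After iteration 5: y = 2, done = True, freq = 4
Loop ends.

Final answer: 4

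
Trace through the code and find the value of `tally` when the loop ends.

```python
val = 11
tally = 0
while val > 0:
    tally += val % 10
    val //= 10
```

Let's trace through this code step by step.

Initialize: val = 11
Initialize: tally = 0
Entering loop: while val > 0:
After iteration 1: val = 1, tally = 1
After iteration 2: val = 0, tally = 2
Loop ends.

Final answer: 2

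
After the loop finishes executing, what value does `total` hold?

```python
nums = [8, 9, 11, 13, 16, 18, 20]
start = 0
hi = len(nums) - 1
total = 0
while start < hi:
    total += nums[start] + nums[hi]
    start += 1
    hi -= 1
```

Let's trace through this code step by step.

Initialize: nums = [8, 9, 11, 13, 16, 18, 20]
Initialize: start = 0
Initialize: hi = 6
Initialize: total = 0
Entering loop: while start < hi:
After iteration 1: start = 1, hi = 5, total = 28
After iteration 2: start = 2, hi = 4, total = 55
After iteration 3: start = 3, hi = 3, total = 82
Loop ends.

Final answer: 82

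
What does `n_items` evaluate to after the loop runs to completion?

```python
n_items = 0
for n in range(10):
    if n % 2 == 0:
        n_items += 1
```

Let's trace through this code step by step.

Initialize: n_items = 0
Entering loop: for n in range(10):
After iteration 1: n = 0, n_items = 1
After iteration 2: n = 1, n_items = 1
After iteration 3: n = 2, n_items = 2
After iteration 4: n = 3, n_items = 2
After iteration 5: n = 4, n_items = 3
After iteration 6: n = 5, n_items = 3
After iteration 7: n = 6, n_items = 4
After iteration 8: n = 7, n_items = 4
After iteration 9: n = 8, n_items = 5
After iteration 10: n = 9, n_items = 5
Loop ends.

Final answer: 5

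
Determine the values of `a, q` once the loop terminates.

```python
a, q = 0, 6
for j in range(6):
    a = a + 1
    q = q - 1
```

Let's trace through this code step by step.

Initialize: a = 0
Initialize: q = 6
Entering loop: for j in range(6):
After iteration 1: j = 0, a = 1, q = 5
After iteration 2: j = 1, a = 2, q = 4
After iteration 3: j = 2, a = 3, q = 3
After iteration 4: j = 3, a = 4, q = 2
After iteration 5: j = 4, a = 5, q = 1
After iteration 6: j = 5, a = 6, q = 0
Loop ends.

Final answer: 6, 0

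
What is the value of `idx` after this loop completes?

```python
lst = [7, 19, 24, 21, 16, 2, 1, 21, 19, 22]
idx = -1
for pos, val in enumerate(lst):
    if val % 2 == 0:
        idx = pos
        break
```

Let's trace through this code step by step.

Initialize: lst = [7, 19, 24, 21, 16, 2, 1, 21, 19, 22]
Initialize: idx = -1
Entering loop: for pos, val in enumerate(lst):
After iteration 1: pos = 0, val = 7, idx = -1
After iteration 2: pos = 1, val = 19, idx = -1
After iteration 3: pos = 2, val = 24, idx = 2
Loop ends.

Final answer: 2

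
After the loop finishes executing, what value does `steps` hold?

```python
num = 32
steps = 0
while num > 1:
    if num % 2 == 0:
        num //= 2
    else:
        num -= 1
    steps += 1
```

Let's trace through this code step by step.

Initialize: num = 32
Initialize: steps = 0
Entering loop: while num > 1:
After iteration 1: num = 16, steps = 1
After iteration 2: num = 8, steps = 2
After iteration 3: num = 4, steps = 3
After iteration 4: num = 2, steps = 4
After iteration 5: num = 1, steps = 5
Loop ends.

Final answer: 5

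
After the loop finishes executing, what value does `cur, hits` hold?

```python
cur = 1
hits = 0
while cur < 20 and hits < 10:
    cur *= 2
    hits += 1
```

Let's trace through this code step by step.

Initialize: cur = 1
Initialize: hits = 0
Entering loop: while cur < 20 and hits < 10:
After iteration 1: cur = 2, hits = 1
After iteration 2: cur = 4, hits = 2
After iteration 3: cur = 8, hits = 3
After iteration 4: cur = 16, hits = 4
After iteration 5: cur = 32, hits = 5
Loop ends.

Final answer: 32, 5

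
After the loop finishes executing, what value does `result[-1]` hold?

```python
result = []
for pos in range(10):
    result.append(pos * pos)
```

Let's trace through this code step by step.

Initialize: result = []
Entering loop: for pos in range(10):
After iteration 1: pos = 0, result = [0]
After iteration 2: pos = 1, result = [0, 1]
After iteration 3: pos = 2, result = [0, 1, 4]
After iteration 4: pos = 3, result = [0, 1, 4, 9]
After iteration 5: pos = 4, result = [0, 1, 4, 9, 16]
After iteration 6: pos = 5, result = [0, 1, 4, 9, 16, 25]
After iteration 7: pos = 6, result = [0, 1, 4, 9, 16, 25, 36]
After iteration 8: pos = 7, result = [0, 1, 4, 9, 16, 25, 36, 49]
After iteration 9: pos = 8, result = [0, 1, 4, 9, 16, 25, 36, 49, 64]
After iteration 10: pos = 9, result = [0, 1, 4, 9, 16, 25, 36, 49, 64, 81]
Loop ends.
result[-1] = 81

Final answer: 81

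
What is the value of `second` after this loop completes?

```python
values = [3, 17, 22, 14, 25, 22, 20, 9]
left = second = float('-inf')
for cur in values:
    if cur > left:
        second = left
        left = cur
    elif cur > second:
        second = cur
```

Let's trace through this code step by step.

Initialize: values = [3, 17, 22, 14, 25, 22, 20, 9]
Initialize: left = -inf
Initialize: second = -inf
Entering loop: for cur in values:
After iteration 1: cur = 3, left = 3, second = -inf
After iteration 2: cur = 17, left = 17, second = 3
After iteration 3: cur = 22, left = 22, second = 17
After iteration 4: cur = 14, left = 22, second = 17
After iteration 5: cur = 25, left = 25, second = 22
After iteration 6: cur = 22, left = 25, second = 22
After iteration 7: cur = 20, left = 25, second = 22
After iteration 8: cur = 9, left = 25, second = 22
Loop ends.

Final answer: 22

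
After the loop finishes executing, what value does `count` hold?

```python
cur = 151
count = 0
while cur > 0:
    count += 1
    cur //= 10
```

Let's trace through this code step by step.

Initialize: cur = 151
Initialize: count = 0
Entering loop: while cur > 0:
After iteration 1: cur = 15, count = 1
After iteration 2: cur = 1, count = 2
After iteration 3: cur = 0, count = 3
Loop ends.

Final answer: 3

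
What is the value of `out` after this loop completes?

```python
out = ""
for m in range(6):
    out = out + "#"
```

Let's trace through this code step by step.

Initialize: out = ''
Entering loop: for m in range(6):
After iteration 1: m = 0, out = '#'
After iteration 2: m = 1, out = '##'
After iteration 3: m = 2, out = '###'
After iteration 4: m = 3, out = '####'
After iteration 5: m = 4, out = '#####'
After iteration 6: m = 5, out = '######'
Loop ends.

Final answer: '######'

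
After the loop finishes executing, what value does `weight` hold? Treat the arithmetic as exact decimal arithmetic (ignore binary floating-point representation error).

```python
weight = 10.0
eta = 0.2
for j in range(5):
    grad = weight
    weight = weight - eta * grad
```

Let's trace through this code step by step.

Initialize: weight = 10.0
Initialize: eta = 0.2
Entering loop: for j in range(5):
After iteration 1: j = 0, weight = 8.0, grad = 10.0
After iteration 2: j = 1, weight = 6.4, grad = 8.0
After iteration 3: j = 2, weight = 5.12, grad = 6.4
After iteration 4: j = 3, weight = 4.096, grad = 5.12
After iteration 5: j = 4, weight = 3.2768, grad = 4.096
Loop ends.

Final answer: 3.2768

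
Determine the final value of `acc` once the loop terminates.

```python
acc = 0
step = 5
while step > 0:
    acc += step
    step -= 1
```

Let's trace through this code step by step.

Initialize: acc = 0
Initialize: step = 5
Entering loop: while step > 0:
After iteration 1: acc = 5, step = 4
After iteration 2: acc = 9, step = 3
After iteration 3: acc = 12, step = 2
After iteration 4: acc = 14, step = 1
After iteration 5: acc = 15, step = 0
Loop ends.

Final answer: 15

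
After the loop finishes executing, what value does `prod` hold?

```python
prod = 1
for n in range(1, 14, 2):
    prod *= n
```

Let's trace through this code step by step.

Initialize: prod = 1
Entering loop: for n in range(1, 14, 2):
After iteration 1: n = 1, prod = 1
After iteration 2: n = 3, prod = 3
After iteration 3: n = 5, prod = 15
After iteration 4: n = 7, prod = 105
After iteration 5: n = 9, prod = 945
After iteration 6: n = 11, prod = 10395
After iteration 7: n = 13, prod = 135135
Loop ends.

Final answer: 135135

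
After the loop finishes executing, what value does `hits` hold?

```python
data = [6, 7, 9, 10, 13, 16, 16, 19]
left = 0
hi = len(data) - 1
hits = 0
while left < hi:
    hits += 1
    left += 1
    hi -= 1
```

Let's trace through this code step by step.

Initialize: data = [6, 7, 9, 10, 13, 16, 16, 19]
Initialize: left = 0
Initialize: hi = 7
Initialize: hits = 0
Entering loop: while left < hi:
After iteration 1: left = 1, hi = 6, hits = 1
After iteration 2: left = 2, hi = 5, hits = 2
After iteration 3: left = 3, hi = 4, hits = 3
After iteration 4: left = 4, hi = 3, hits = 4
Loop ends.

Final answer: 4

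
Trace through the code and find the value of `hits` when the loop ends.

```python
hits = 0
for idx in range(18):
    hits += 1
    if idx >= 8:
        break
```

Let's trace through this code step by step.

Initialize: hits = 0
Entering loop: for idx in range(18):
After iteration 1: idx = 0, hits = 1
After iteration 2: idx = 1, hits = 2
After iteration 3: idx = 2, hits = 3
After iteration 4: idx = 3, hits = 4
After iteration 5: idx = 4, hits = 5
After iteration 6: idx = 5, hits = 6
After iteration 7: idx = 6, hits = 7
After iteration 8: idx = 7, hits = 8
After iteration 9: idx = 8, hits = 9
Loop ends.

Final answer: 9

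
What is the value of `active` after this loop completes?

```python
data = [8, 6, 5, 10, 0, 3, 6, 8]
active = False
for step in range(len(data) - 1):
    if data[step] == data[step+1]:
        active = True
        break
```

Let's trace through this code step by step.

Initialize: data = [8, 6, 5, 10, 0, 3, 6, 8]
Initialize: active = False
Entering loop: for step in range(len(data) - 1):
After iteration 1: step = 0, active = False
After iteration 2: step = 1, active = False
After iteration 3: step = 2, active = False
After iteration 4: step = 3, active = False
After iteration 5: step = 4, active = False
After iteration 6: step = 5, active = False
After iteration 7: step = 6, active = False
Loop ends.

Final answer: False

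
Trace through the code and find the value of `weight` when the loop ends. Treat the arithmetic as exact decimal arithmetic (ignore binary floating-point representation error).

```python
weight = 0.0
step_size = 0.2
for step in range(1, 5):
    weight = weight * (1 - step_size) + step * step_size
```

Let's trace through this code step by step.

Initialize: weight = 0.0
Initialize: step_size = 0.2
Entering loop: for step in range(1, 5):
After iteration 1: step = 1, weight = 0.2
After iteration 2: step = 2, weight = 0.56
After iteration 3: step = 3, weight = 1.048
After iteration 4: step = 4, weight = 1.6384
Loop ends.

Final answer: 1.6384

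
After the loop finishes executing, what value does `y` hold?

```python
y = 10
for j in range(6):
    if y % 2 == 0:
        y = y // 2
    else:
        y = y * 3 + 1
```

Let's trace through this code step by step.

Initialize: y = 10
Entering loop: for j in range(6):
After iteration 1: j = 0, y = 5
After iteration 2: j = 1, y = 16
After iteration 3: j = 2, y = 8
After iteration 4: j = 3, y = 4
After iteration 5: j = 4, y = 2
After iteration 6: j = 5, y = 1
Loop ends.

Final answer: 1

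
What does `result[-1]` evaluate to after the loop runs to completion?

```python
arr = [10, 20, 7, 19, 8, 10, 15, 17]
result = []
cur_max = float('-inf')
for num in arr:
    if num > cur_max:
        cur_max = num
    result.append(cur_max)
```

Let's trace through this code step by step.

Initialize: arr = [10, 20, 7, 19, 8, 10, 15, 17]
Initialize: result = []
Initialize: cur_max = -inf
Entering loop: for num in arr:
After iteration 1: num = 10, result = [10], cur_max = 10
After iteration 2: num = 20, result = [10, 20], cur_max = 20
After iteration 3: num = 7, result = [10, 20, 20], cur_max = 20
After iteration 4: num = 19, result = [10, 20, 20, 20], cur_max = 20
After iteration 5: num = 8, result = [10, 20, 20, 20, 20], cur_max = 20
After iteration 6: num = 10, result = [10, 20, 20, 20, 20, 20], cur_max = 20
After iteration 7: num = 15, result = [10, 20, 20, 20, 20, 20, 20], cur_max = 20
After iteration 8: num = 17, result = [10, 20, 20, 20, 20, 20, 20, 20], cur_max = 20
Loop ends.
result[-1] = 20

Final answer: 20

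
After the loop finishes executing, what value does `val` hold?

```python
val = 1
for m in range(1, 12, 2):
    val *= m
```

Let's trace through this code step by step.

Initialize: val = 1
Entering loop: for m in range(1, 12, 2):
After iteration 1: m = 1, val = 1
After iteration 2: m = 3, val = 3
After iteration 3: m = 5, val = 15
After iteration 4: m = 7, val = 105
After iteration 5: m = 9, val = 945
After iteration 6: m = 11, val = 10395
Loop ends.

Final answer: 10395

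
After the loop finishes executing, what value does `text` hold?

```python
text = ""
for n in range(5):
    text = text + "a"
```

Let's trace through this code step by step.

Initialize: text = ''
Entering loop: for n in range(5):
After iteration 1: n = 0, text = 'a'
After iteration 2: n = 1, text = 'aa'
After iteration 3: n = 2, text = 'aaa'
After iteration 4: n = 3, text = 'aaaa'
After iteration 5: n = 4, text = 'aaaaa'
Loop ends.

Final answer: 'aaaaa'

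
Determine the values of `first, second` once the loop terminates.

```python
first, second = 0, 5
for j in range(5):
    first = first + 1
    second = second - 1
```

Let's trace through this code step by step.

Initialize: first = 0
Initialize: second = 5
Entering loop: for j in range(5):
After iteration 1: j = 0, first = 1, second = 4
After iteration 2: j = 1, first = 2, second = 3
After iteration 3: j = 2, first = 3, second = 2
After iteration 4: j = 3, first = 4, second = 1
After iteration 5: j = 4, first = 5, second = 0
Loop ends.

Final answer: 5, 0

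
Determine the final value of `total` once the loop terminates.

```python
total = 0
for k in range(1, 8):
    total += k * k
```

Let's trace through this code step by step.

Initialize: total = 0
Entering loop: for k in range(1, 8):
After iteration 1: k = 1, total = 1
After iteration 2: k = 2, total = 5
After iteration 3: k = 3, total = 14
After iteration 4: k = 4, total = 30
After iteration 5: k = 5, total = 55
After iteration 6: k = 6, total = 91
After iteration 7: k = 7, total = 140
Loop ends.

Final answer: 140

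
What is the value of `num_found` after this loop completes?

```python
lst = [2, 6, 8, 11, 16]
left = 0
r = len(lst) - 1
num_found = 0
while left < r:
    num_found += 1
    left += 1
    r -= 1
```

Let's trace through this code step by step.

Initialize: lst = [2, 6, 8, 11, 16]
Initialize: left = 0
Initialize: r = 4
Initialize: num_found = 0
Entering loop: while left < r:
After iteration 1: left = 1, r = 3, num_found = 1
After iteration 2: left = 2, r = 2, num_found = 2
Loop ends.

Final answer: 2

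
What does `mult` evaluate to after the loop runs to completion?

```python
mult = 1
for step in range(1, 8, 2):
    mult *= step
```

Let's trace through this code step by step.

Initialize: mult = 1
Entering loop: for step in range(1, 8, 2):
After iteration 1: step = 1, mult = 1
After iteration 2: step = 3, mult = 3
After iteration 3: step = 5, mult = 15
After iteration 4: step = 7, mult = 105
Loop ends.

Final answer: 105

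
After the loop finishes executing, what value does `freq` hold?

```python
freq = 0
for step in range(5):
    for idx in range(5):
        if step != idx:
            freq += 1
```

Let's trace through this code step by step.

Initialize: freq = 0
Entering loop: for step in range(5):
After iteration 1: step = 0, freq = 4
After iteration 2: step = 1, freq = 8
After iteration 3: step = 2, freq = 12
After iteration 4: step = 3, freq = 16
After iteration 5: step = 4, freq = 20
Loop ends.

Final answer: 20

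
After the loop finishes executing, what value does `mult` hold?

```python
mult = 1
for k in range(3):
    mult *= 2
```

Let's trace through this code step by step.

Initialize: mult = 1
Entering loop: for k in range(3):
After iteration 1: k = 0, mult = 2
After iteration 2: k = 1, mult = 4
After iteration 3: k = 2, mult = 8
Loop ends.

Final answer: 8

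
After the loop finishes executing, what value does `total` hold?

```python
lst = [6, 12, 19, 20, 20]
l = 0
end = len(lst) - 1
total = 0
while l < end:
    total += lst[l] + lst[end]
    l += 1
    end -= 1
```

Let's trace through this code step by step.

Initialize: lst = [6, 12, 19, 20, 20]
Initialize: l = 0
Initialize: end = 4
Initialize: total = 0
Entering loop: while l < end:
After iteration 1: l = 1, end = 3, total = 26
After iteration 2: l = 2, end = 2, total = 58
Loop ends.

Final answer: 58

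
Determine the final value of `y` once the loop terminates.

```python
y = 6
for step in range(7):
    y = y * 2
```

Let's trace through this code step by step.

Initialize: y = 6
Entering loop: for step in range(7):
After iteration 1: step = 0, y = 12
After iteration 2: step = 1, y = 24
After iteration 3: step = 2, y = 48
After iteration 4: step = 3, y = 96
After iteration 5: step = 4, y = 192
After iteration 6: step = 5, y = 384
After iteration 7: step = 6, y = 768
Loop ends.

Final answer: 768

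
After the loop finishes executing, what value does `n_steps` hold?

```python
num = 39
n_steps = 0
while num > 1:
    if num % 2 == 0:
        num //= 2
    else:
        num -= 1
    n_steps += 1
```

Let's trace through this code step by step.

Initialize: num = 39
Initialize: n_steps = 0
Entering loop: while num > 1:
After iteration 1: num = 38, n_steps = 1
After iteration 2: num = 19, n_steps = 2
After iteration 3: num = 18, n_steps = 3
After iteration 4: num = 9, n_steps = 4
After iteration 5: num = 8, n_steps = 5
After iteration 6: num = 4, n_steps = 6
After iteration 7: num = 2, n_steps = 7
After iteration 8: num = 1, n_steps = 8
Loop ends.

Final answer: 8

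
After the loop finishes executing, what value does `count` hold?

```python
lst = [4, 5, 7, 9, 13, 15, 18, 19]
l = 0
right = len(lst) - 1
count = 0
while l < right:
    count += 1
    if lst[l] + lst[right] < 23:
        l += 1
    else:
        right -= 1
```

Let's trace through this code step by step.

Initialize: lst = [4, 5, 7, 9, 13, 15, 18, 19]
Initialize: l = 0
Initialize: right = 7
Initialize: count = 0
Entering loop: while l < right:
After iteration 1: l = 0, right = 6, count = 1
After iteration 2: l = 1, right = 6, count = 2
After iteration 3: l = 1, right = 5, count = 3
After iteration 4: l = 2, right = 5, count = 4
After iteration 5: l = 3, right = 5, count = 5
After iteration 6: l = 3, right = 4, count = 6
After iteration 7: l = 4, right = 4, count = 7
Loop ends.

Final answer: 7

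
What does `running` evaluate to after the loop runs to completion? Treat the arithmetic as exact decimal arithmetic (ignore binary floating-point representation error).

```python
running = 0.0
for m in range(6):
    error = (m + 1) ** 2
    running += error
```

Let's trace through this code step by step.

Initialize: running = 0.0
Entering loop: for m in range(6):
After iteration 1: m = 0, running = 1.0, error = 1
After iteration 2: m = 1, running = 5.0, error = 4
After iteration 3: m = 2, running = 14.0, error = 9
After iteration 4: m = 3, running = 30.0, error = 16
After iteration 5: m = 4, running = 55.0, error = 25
After iteration 6: m = 5, running = 91.0, error = 36
Loop ends.

Final answer: 91.0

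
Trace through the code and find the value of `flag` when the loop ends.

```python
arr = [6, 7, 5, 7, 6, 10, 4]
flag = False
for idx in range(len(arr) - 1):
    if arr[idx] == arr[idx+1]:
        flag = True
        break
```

Let's trace through this code step by step.

Initialize: arr = [6, 7, 5, 7, 6, 10, 4]
Initialize: flag = False
Entering loop: for idx in range(len(arr) - 1):
After iteration 1: idx = 0, flag = False
After iteration 2: idx = 1, flag = False
After iteration 3: idx = 2, flag = False
After iteration 4: idx = 3, flag = False
After iteration 5: idx = 4, flag = False
After iteration 6: idx = 5, flag = False
Loop ends.

Final answer: False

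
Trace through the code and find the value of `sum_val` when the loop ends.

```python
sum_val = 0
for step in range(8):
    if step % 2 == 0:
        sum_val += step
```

Let's trace through this code step by step.

Initialize: sum_val = 0
Entering loop: for step in range(8):
After iteration 1: step = 0, sum_val = 0
After iteration 2: step = 1, sum_val = 0
After iteration 3: step = 2, sum_val = 2
After iteration 4: step = 3, sum_val = 2
After iteration 5: step = 4, sum_val = 6
After iteration 6: step = 5, sum_val = 6
After iteration 7: step = 6, sum_val = 12
After iteration 8: step = 7, sum_val = 12
Loop ends.

Final answer: 12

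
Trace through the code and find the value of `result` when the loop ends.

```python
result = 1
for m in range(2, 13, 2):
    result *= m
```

Let's trace through this code step by step.

Initialize: result = 1
Entering loop: for m in range(2, 13, 2):
After iteration 1: m = 2, result = 2
After iteration 2: m = 4, result = 8
After iteration 3: m = 6, result = 48
After iteration 4: m = 8, result = 384
After iteration 5: m = 10, result = 3840
After iteration 6: m = 12, result = 46080
Loop ends.

Final answer: 46080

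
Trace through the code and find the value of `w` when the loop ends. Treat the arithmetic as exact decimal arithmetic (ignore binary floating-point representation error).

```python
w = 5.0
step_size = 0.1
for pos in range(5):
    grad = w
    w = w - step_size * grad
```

Let's trace through this code step by step.

Initialize: w = 5.0
Initialize: step_size = 0.1
Entering loop: for pos in range(5):
After iteration 1: pos = 0, w = 4.5, grad = 5.0
After iteration 2: pos = 1, w = 4.05, grad = 4.5
After iteration 3: pos = 2, w = 3.645, grad = 4.05
After iteration 4: pos = 3, w = 3.2805, grad = 3.645
After iteration 5: pos = 4, w = 2.95245, grad = 3.2805
Loop ends.

Final answer: 2.95245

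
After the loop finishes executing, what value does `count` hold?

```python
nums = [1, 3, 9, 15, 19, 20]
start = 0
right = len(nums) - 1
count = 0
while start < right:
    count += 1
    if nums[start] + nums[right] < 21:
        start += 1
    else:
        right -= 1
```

Let's trace through this code step by step.

Initialize: nums = [1, 3, 9, 15, 19, 20]
Initialize: start = 0
Initialize: right = 5
Initialize: count = 0
Entering loop: while start < right:
After iteration 1: start = 0, right = 4, count = 1
After iteration 2: start = 1, right = 4, count = 2
After iteration 3: start = 1, right = 3, count = 3
After iteration 4: start = 2, right = 3, count = 4
After iteration 5: start = 2, right = 2, count = 5
Loop ends.

Final answer: 5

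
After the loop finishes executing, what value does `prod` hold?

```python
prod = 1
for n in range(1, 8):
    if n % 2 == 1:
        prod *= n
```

Let's trace through this code step by step.

Initialize: prod = 1
Entering loop: for n in range(1, 8):
After iteration 1: n = 1, prod = 1
After iteration 2: n = 2, prod = 1
After iteration 3: n = 3, prod = 3
After iteration 4: n = 4, prod = 3
After iteration 5: n = 5, prod = 15
After iteration 6: n = 6, prod = 15
After iteration 7: n = 7, prod = 105
Loop ends.

Final answer: 105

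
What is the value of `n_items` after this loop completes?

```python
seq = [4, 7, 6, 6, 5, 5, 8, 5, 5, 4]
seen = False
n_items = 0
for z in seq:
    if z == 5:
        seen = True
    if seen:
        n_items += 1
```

Let's trace through this code step by step.

Initialize: seq = [4, 7, 6, 6, 5, 5, 8, 5, 5, 4]
Initialize: seen = False
Initialize: n_items = 0
Entering loop: for z in seq:
After iteration 1: z = 4, seen = False, n_items = 0
After iteration 2: z = 7, seen = False, n_items = 0
After iteration 3: z = 6, seen = False, n_items = 0
After iteration 4: z = 6, seen = False, n_items = 0
After iteration 5: z = 5, seen = True, n_items = 1
After iteration 6: z = 5, seen = True, n_items = 2
After iteration 7: z = 8, seen = True, n_items = 3
After iteration 8: z = 5, seen = True, n_items = 4
After iteration 9: z = 5, seen = True, n_items = 5
After iteration 10: z = 4, seen = True, n_items = 6
Loop ends.

Final answer: 6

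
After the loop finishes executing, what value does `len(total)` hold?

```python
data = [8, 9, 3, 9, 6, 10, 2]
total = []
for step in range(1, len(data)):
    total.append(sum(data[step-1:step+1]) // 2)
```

Let's trace through this code step by step.

Initialize: data = [8, 9, 3, 9, 6, 10, 2]
Initialize: total = []
Entering loop: for step in range(1, len(data)):
After iteration 1: step = 1, total = [8]
After iteration 2: step = 2, total = [8, 6]
After iteration 3: step = 3, total = [8, 6, 6]
After iteration 4: step = 4, total = [8, 6, 6, 7]
After iteration 5: step = 5, total = [8, 6, 6, 7, 8]
After iteration 6: step = 6, total = [8, 6, 6, 7, 8, 6]
Loop ends.
len(total) = 6

Final answer: 6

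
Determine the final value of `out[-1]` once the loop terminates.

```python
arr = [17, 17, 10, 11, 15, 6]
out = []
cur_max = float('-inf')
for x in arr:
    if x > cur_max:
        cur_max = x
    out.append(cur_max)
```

Let's trace through this code step by step.

Initialize: arr = [17, 17, 10, 11, 15, 6]
Initialize: out = []
Initialize: cur_max = -inf
Entering loop: for x in arr:
After iteration 1: x = 17, out = [17], cur_max = 17
After iteration 2: x = 17, out = [17, 17], cur_max = 17
After iteration 3: x = 10, out = [17, 17, 17], cur_max = 17
After iteration 4: x = 11, out = [17, 17, 17, 17], cur_max = 17
After iteration 5: x = 15, out = [17, 17, 17, 17, 17], cur_max = 17
After iteration 6: x = 6, out = [17, 17, 17, 17, 17, 17], cur_max = 17
Loop ends.
out[-1] = 17

Final answer: 17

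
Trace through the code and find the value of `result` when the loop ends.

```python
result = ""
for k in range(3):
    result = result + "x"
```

Let's trace through this code step by step.

Initialize: result = ''
Entering loop: for k in range(3):
After iteration 1: k = 0, result = 'x'
After iteration 2: k = 1, result = 'xx'
After iteration 3: k = 2, result = 'xxx'
Loop ends.

Final answer: 'xxx'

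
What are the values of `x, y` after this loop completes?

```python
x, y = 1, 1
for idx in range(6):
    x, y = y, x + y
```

Let's trace through this code step by step.

Initialize: x = 1
Initialize: y = 1
Entering loop: for idx in range(6):
After iteration 1: idx = 0, x = 1, y = 2
After iteration 2: idx = 1, x = 2, y = 3
After iteration 3: idx = 2, x = 3, y = 5
After iteration 4: idx = 3, x = 5, y = 8
After iteration 5: idx = 4, x = 8, y = 13
After iteration 6: idx = 5, x = 13, y = 21
Loop ends.

Final answer: 13, 21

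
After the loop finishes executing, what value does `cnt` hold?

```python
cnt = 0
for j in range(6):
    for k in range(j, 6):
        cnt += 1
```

Let's trace through this code step by step.

Initialize: cnt = 0
Entering loop: for j in range(6):
After iteration 1: j = 0, cnt = 6
After iteration 2: j = 1, cnt = 11
After iteration 3: j = 2, cnt = 15
After iteration 4: j = 3, cnt = 18
After iteration 5: j = 4, cnt = 20
After iteration 6: j = 5, cnt = 21
Loop ends.

Final answer: 21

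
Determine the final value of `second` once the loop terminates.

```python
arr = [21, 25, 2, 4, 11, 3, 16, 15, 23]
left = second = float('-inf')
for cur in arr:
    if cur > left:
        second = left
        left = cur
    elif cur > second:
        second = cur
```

Let's trace through this code step by step.

Initialize: arr = [21, 25, 2, 4, 11, 3, 16, 15, 23]
Initialize: left = -inf
Initialize: second = -inf
Entering loop: for cur in arr:
After iteration 1: cur = 21, left = 21, second = -inf
After iteration 2: cur = 25, left = 25, second = 21
After iteration 3: cur = 2, left = 25, second = 21
After iteration 4: cur = 4, left = 25, second = 21
After iteration 5: cur = 11, left = 25, second = 21
After iteration 6: cur = 3, left = 25, second = 21
After iteration 7: cur = 16, left = 25, second = 21
After iteration 8: cur = 15, left = 25, second = 21
After iteration 9: cur = 23, left = 25, second = 23
Loop ends.

Final answer: 23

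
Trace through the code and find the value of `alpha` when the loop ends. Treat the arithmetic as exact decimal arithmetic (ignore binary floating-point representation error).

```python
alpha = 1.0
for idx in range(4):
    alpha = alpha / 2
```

Let's trace through this code step by step.

Initialize: alpha = 1.0
Entering loop: for idx in range(4):
After iteration 1: idx = 0, alpha = 0.5
After iteration 2: idx = 1, alpha = 0.25
After iteration 3: idx = 2, alpha = 0.125
After iteration 4: idx = 3, alpha = 0.0625
Loop ends.

Final answer: 0.0625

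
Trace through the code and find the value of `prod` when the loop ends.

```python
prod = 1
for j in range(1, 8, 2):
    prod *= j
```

Let's trace through this code step by step.

Initialize: prod = 1
Entering loop: for j in range(1, 8, 2):
After iteration 1: j = 1, prod = 1
After iteration 2: j = 3, prod = 3
After iteration 3: j = 5, prod = 15
After iteration 4: j = 7, prod = 105
Loop ends.

Final answer: 105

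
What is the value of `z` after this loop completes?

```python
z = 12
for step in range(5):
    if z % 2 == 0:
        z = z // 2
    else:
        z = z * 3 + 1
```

Let's trace through this code step by step.

Initialize: z = 12
Entering loop: for step in range(5):
After iteration 1: step = 0, z = 6
After iteration 2: step = 1, z = 3
After iteration 3: step = 2, z = 10
After iteration 4: step = 3, z = 5
After iteration 5: step = 4, z = 16
Loop ends.

Final answer: 16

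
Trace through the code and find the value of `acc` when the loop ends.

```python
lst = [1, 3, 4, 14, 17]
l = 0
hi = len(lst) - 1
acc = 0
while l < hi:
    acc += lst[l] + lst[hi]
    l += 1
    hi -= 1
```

Let's trace through this code step by step.

Initialize: lst = [1, 3, 4, 14, 17]
Initialize: l = 0
Initialize: hi = 4
Initialize: acc = 0
Entering loop: while l < hi:
After iteration 1: l = 1, hi = 3, acc = 18
After iteration 2: l = 2, hi = 2, acc = 35
Loop ends.

Final answer: 35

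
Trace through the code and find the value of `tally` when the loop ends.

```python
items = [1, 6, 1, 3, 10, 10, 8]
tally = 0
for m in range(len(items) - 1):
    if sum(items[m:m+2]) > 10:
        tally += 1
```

Let's trace through this code step by step.

Initialize: items = [1, 6, 1, 3, 10, 10, 8]
Initialize: tally = 0
Entering loop: for m in range(len(items) - 1):
After iteration 1: m = 0, tally = 0
After iteration 2: m = 1, tally = 0
After iteration 3: m = 2, tally = 0
After iteration 4: m = 3, tally = 1
After iteration 5: m = 4, tally = 2
After iteration 6: m = 5, tally = 3
Loop ends.

Final answer: 3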